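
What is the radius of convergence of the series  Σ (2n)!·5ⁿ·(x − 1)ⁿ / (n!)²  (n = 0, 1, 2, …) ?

By the ratio test, |a_{n+1}/a_n| = (2n+1)·(2n+2)/(n+1)² · 5 → 20.
The series converges when 20 · |x − 1| < 1, giving R = 1/20.

R = 1/20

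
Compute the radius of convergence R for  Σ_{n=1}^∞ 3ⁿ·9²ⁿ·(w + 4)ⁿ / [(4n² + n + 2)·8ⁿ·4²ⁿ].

R = 128/243

The ratio of consecutive coefficients is [(4n² + n + 2)/(4(n+1)² + (n+1) + 2)] · 3·81/(8·16) → 243/128.
Thus R = 1/(243/128) = 128/243.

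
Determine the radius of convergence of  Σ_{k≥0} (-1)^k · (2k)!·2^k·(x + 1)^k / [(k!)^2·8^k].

By the ratio test, |a_{k+1}/a_k| = (2k+1)·(2k+2)/(k+1)² · 2/8 → 1.
So the series converges when |x + 1| < 1 and diverges when |x + 1| > 1; R = 1.

R = 1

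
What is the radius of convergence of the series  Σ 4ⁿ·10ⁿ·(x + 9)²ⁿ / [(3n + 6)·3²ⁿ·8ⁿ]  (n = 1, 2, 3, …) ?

Apply the ratio test: |a_{n+1}| / |a_n| = [(3n + 6)/(3(n+1) + 6)] · 4·10/(9·8), which tends to 5/9 as n → ∞.
Successive powers of (x + 9) differ by 2, so the series converges when |x + 9|² · 5/9 < 1, i.e. |x + 9| < √(9/5). So R = 3√5/5.

R = 3√5/5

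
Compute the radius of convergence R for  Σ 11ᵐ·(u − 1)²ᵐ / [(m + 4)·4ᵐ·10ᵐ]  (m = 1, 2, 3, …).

R = 2√110/11

The ratio of consecutive coefficients is [(m + 4)/((m+1) + 4)] · 11/(4·10) → 11/40.
Successive powers of (u − 1) differ by 2, so the series converges when |u − 1|² · 11/40 < 1, i.e. |u − 1| < √(40/11). So R = 2√110/11.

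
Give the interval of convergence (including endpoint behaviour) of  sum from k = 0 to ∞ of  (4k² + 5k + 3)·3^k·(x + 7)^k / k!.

Ratio test: |a_{k+1}/a_k| = (4(k+1)² + 5(k+1) + 3)/(4k² + 5k + 3) · 3 · 1/(k+1) → 0 as k → ∞.
Since the limit is 0 < 1 for every x, the series converges on all of ℝ and R = ∞.

(−∞, ∞)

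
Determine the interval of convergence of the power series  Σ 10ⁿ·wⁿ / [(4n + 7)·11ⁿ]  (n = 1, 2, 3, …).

Apply the ratio test: |a_{n+1}| / |a_n| = [(4n + 7)/(4(n+1) + 7)] · 10/11, which tends to 10/11 as n → ∞.
The series converges when 10/11 · |w| < 1, giving R = 11/10.
When w = 11/10, the terms are asymptotic to a nonzero constant times 1/n, so the series diverges by limit comparison with Σ 1/n.
Endpoint w = -11/10: an alternating series whose terms decrease to 0 in absolute value, so it converges by the Leibniz criterion.

[-11/10, 11/10)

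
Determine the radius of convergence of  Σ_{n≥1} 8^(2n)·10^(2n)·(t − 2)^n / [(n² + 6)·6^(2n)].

By the ratio test, |a_{n+1}/a_n| = [(n² + 6)/((n+1)² + 6)] · 64·100/36 → 1600/9.
Hence the series converges for |t − 2| < 1/(1600/9) = 9/1600, so the radius of convergence is 9/1600.

R = 9/1600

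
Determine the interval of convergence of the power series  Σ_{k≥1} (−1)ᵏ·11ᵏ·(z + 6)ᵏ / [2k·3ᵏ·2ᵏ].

(-72/11, -60/11]

Ratio test: |a_{k+1}/a_k| = [2k/2(k+1)] · 11/(3·2) → 11/6 as k → ∞.
Convergence for |z + 6| · 11/6 < 1, i.e. |z + 6| < 6/11. So R = 6/11.
At z = -60/11: convergence follows from the alternating series test (terms decrease monotonically to 0).
Endpoint z = -72/11: the terms behave like c/k; limit comparison with the harmonic series gives divergence.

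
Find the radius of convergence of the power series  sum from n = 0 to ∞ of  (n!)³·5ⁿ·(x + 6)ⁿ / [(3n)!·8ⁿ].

The ratio of consecutive coefficients is (n+1)³/[(3n+1)·(3n+2)·(3n+3)] · 5/8 → 5/216.
Convergence for |x + 6| · 5/216 < 1, i.e. |x + 6| < 216/5. So R = 216/5.

R = 216/5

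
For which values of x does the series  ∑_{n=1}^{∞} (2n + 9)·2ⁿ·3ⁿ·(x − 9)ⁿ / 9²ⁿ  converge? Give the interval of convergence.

Ratio test: |a_{n+1}/a_n| = [(2(n+1) + 9)/(2n + 9)] · 2·3/81 → 2/27 as n → ∞.
Convergence for |x − 9| · 2/27 < 1, i.e. |x − 9| < 27/2. So R = 27/2.
Endpoint x = 45/2: the n-th term does not approach 0; divergence by the term test.
When x = -9/2, the terms have absolute value of order n, which does not tend to 0, so the series diverges by the divergence test.

(-9/2, 45/2)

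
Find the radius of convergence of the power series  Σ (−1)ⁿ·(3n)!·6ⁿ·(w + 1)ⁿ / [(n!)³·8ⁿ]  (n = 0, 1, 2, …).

Ratio test: |a_{n+1}/a_n| = (3n+1)·(3n+2)·(3n+3)/(n+1)³ · 6/8 → 81/4 as n → ∞.
Convergence for |w + 1| · 81/4 < 1, i.e. |w + 1| < 4/81. So R = 4/81.

R = 4/81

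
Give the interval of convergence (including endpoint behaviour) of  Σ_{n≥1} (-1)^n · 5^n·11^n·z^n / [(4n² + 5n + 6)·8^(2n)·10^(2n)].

Apply the ratio test: |a_{n+1}| / |a_n| = [(4n² + 5n + 6)/(4(n+1)² + 5(n+1) + 6)] · 5·11/(64·100), which tends to 11/1280 as n → ∞.
Hence the series converges for |z| < 1/(11/1280) = 1280/11, so the radius of convergence is 1280/11.
Check z = 1280/11: the series is dominated by a constant times Σ 1/n², which converges (p = 2 > 1).
Check z = -1280/11: absolute convergence follows by limit comparison with Σ 1/n².

[-1280/11, 1280/11]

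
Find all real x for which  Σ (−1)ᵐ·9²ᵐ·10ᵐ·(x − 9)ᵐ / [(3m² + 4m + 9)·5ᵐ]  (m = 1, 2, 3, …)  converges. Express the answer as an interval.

[1457/162, 1459/162]

Apply the ratio test: |a_{m+1}| / |a_m| = [(3m² + 4m + 9)/(3(m+1)² + 4(m+1) + 9)] · 81·10/5, which tends to 162 as m → ∞.
The series converges when 162 · |x − 9| < 1, giving R = 1/162.
Check x = 1459/162: the terms are on the order of 1/m², so the series converges absolutely by comparison with the p-series (p = 2 > 1).
Endpoint x = 1457/162: absolute convergence follows by limit comparison with Σ 1/m².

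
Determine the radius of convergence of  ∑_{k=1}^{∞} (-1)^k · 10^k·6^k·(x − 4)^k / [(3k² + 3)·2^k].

R = 1/30

The ratio of consecutive coefficients is [(3k² + 3)/(3(k+1)² + 3)] · 10·6/2 → 30.
Convergence for |x − 4| · 30 < 1, i.e. |x − 4| < 1/30. So R = 1/30.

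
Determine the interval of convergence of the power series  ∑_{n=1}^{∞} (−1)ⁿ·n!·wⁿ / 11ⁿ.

{0}

Ratio test: |a_{n+1}/a_n| = (n+1) · 1/11 → ∞ as n → ∞.
Since the ratio → ∞, the series diverges for every w ≠ 0, and R = 0.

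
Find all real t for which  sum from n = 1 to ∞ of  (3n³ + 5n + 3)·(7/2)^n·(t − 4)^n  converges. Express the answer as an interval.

Ratio test: |a_{n+1}/a_n| = [(3(n+1)³ + 5(n+1) + 3)/(3n³ + 5n + 3)] · 7/2 → 7/2 as n → ∞.
Hence the series converges for |t − 4| < 1/(7/2) = 2/7, so the radius of convergence is 2/7.
At t = 30/7: the n-th term does not approach 0; divergence by the term test.
When t = 26/7, the n-th term does not approach 0; divergence by the term test.

(26/7, 30/7)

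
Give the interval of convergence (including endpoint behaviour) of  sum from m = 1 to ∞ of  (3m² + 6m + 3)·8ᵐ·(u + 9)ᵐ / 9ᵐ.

Ratio test: |a_{m+1}/a_m| = [(3(m+1)² + 6(m+1) + 3)/(3m² + 6m + 3)] · 8/9 → 8/9 as m → ∞.
The series converges when 8/9 · |u + 9| < 1, giving R = 9/8.
Endpoint u = -63/8: the terms have absolute value of order m², which does not tend to 0, so the series diverges by the divergence test.
Check u = -81/8: the terms have absolute value of order m², which does not tend to 0, so the series diverges by the divergence test.

(-81/8, -63/8)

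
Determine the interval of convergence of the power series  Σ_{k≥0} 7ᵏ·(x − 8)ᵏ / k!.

(−∞, ∞)

Apply the ratio test: |a_{k+1}| / |a_k| = 7 · 1/(k+1), which tends to 0 as k → ∞.
The ratio tends to 0 regardless of x, hence R = ∞.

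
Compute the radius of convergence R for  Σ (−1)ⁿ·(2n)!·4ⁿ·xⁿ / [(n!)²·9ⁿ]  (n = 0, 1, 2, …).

Ratio test: |a_{n+1}/a_n| = (2n+1)·(2n+2)/(n+1)² · 4/9 → 16/9 as n → ∞.
The series converges when 16/9 · |x| < 1, giving R = 9/16.

R = 9/16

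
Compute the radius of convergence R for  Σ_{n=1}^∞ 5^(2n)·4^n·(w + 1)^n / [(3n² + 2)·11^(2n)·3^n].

By the ratio test, |a_{n+1}/a_n| = [(3n² + 2)/(3(n+1)² + 2)] · 25·4/(121·3) → 100/363.
The series converges when 100/363 · |w + 1| < 1, giving R = 363/100.

R = 363/100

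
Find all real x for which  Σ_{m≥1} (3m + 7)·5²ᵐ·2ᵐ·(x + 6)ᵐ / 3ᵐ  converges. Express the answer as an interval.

(-303/50, -297/50)

Apply the ratio test: |a_{m+1}| / |a_m| = [(3(m+1) + 7)/(3m + 7)] · 25·2/3, which tends to 50/3 as m → ∞.
The series converges when 50/3 · |x + 6| < 1, giving R = 3/50.
At x = -297/50: the terms have absolute value of order m, which does not tend to 0, so the series diverges by the divergence test.
When x = -303/50, the terms have absolute value of order m, which does not tend to 0, so the series diverges by the divergence test.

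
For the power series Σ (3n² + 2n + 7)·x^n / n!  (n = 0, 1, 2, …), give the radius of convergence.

The ratio of consecutive coefficients is (3(n+1)² + 2(n+1) + 7)/(3n² + 2n + 7) · 1/(n+1) → 0.
The limit is 0, so the series converges for all x; R = ∞.

R = ∞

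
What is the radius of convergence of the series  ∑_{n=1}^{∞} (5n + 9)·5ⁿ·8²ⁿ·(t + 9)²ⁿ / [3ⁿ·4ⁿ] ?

Apply the ratio test: |a_{n+1}| / |a_n| = [(5(n+1) + 9)/(5n + 9)] · 5·64/(3·4), which tends to 80/3 as n → ∞.
Writing y = (t + 9)², the series in y has radius 3/80, so |t + 9| < √(3/80) and R = √15/20.

R = √15/20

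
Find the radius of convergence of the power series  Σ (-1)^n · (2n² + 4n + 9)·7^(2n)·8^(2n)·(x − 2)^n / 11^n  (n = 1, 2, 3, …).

R = 11/3136

Apply the ratio test: |a_{n+1}| / |a_n| = [(2(n+1)² + 4(n+1) + 9)/(2n² + 4n + 9)] · 49·64/11, which tends to 3136/11 as n → ∞.
Thus R = 1/(3136/11) = 11/3136.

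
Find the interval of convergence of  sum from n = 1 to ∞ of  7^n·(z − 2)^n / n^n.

(−∞, ∞)

Applying the root test, |a_n|^(1/n) = 7/n → 0.
The limit is 0 for every z, so R = ∞.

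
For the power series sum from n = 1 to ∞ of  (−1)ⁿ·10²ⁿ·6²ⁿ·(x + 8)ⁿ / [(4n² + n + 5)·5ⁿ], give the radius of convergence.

The ratio of consecutive coefficients is [(4n² + n + 5)/(4(n+1)² + (n+1) + 5)] · 100·36/5 → 720.
Convergence for |x + 8| · 720 < 1, i.e. |x + 8| < 1/720. So R = 1/720.

R = 1/720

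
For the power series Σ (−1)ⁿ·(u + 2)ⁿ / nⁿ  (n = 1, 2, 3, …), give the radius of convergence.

R = ∞

Applying the root test, |a_n|^(1/n) = 1/n → 0.
Since the n-th root of |a_n| tends to 0, the series converges for all real u; R = ∞.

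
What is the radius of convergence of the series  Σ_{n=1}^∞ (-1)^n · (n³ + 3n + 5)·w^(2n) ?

Apply the ratio test: |a_{n+1}| / |a_n| = ((n+1)³ + 3(n+1) + 5)/(n³ + 3n + 5), which tends to 1 as n → ∞.
Successive powers of w differ by 2, so the series converges when |w|² · 1 < 1, i.e. |w| < √(1) = 1. So R = 1.

R = 1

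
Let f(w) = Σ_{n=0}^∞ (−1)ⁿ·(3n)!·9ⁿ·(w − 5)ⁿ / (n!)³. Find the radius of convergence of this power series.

R = 1/243

Apply the ratio test: |a_{n+1}| / |a_n| = (3n+1)·(3n+2)·(3n+3)/(n+1)³ · 9, which tends to 243 as n → ∞.
Convergence for |w − 5| · 243 < 1, i.e. |w − 5| < 1/243. So R = 1/243.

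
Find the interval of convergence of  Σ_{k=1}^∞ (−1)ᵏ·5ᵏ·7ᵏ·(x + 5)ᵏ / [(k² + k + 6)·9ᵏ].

[-184/35, -166/35]

Apply the ratio test: |a_{k+1}| / |a_k| = [(k² + k + 6)/((k+1)² + (k+1) + 6)] · 5·7/9, which tends to 35/9 as k → ∞.
The series converges when 35/9 · |x + 5| < 1, giving R = 9/35.
When x = -166/35, the series is dominated by a constant times Σ 1/k², which converges (p = 2 > 1).
At x = -184/35: absolute convergence follows by limit comparison with Σ 1/k².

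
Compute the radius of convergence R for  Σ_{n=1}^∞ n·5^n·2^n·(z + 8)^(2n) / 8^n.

R = 2√5/5

Apply the ratio test: |a_{n+1}| / |a_n| = [(n+1)/n] · 5·2/8, which tends to 5/4 as n → ∞.
Successive powers of (z + 8) differ by 2, so the series converges when |z + 8|² · 5/4 < 1, i.e. |z + 8| < √(4/5). So R = 2√5/5.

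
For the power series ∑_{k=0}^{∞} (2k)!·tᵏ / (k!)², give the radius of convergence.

The ratio of consecutive coefficients is (2k+1)·(2k+2)/(k+1)² → 4.
Hence the series converges for |t| < 1/(4) = 1/4, so the radius of convergence is 1/4.

R = 1/4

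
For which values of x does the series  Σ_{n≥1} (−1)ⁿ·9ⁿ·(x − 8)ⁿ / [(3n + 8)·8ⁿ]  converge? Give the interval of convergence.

Apply the ratio test: |a_{n+1}| / |a_n| = [(3n + 8)/(3(n+1) + 8)] · 9/8, which tends to 9/8 as n → ∞.
The series converges when 9/8 · |x − 8| < 1, giving R = 8/9.
Endpoint x = 80/9: convergence follows from the alternating series test (terms decrease monotonically to 0).
Endpoint x = 64/9: the terms behave like c/n; limit comparison with the harmonic series gives divergence.

(64/9, 80/9]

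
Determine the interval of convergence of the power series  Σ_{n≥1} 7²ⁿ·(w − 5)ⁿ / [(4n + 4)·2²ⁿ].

[241/49, 249/49)

Ratio test: |a_{n+1}/a_n| = [(4n + 4)/(4(n+1) + 4)] · 49/4 → 49/4 as n → ∞.
Hence the series converges for |w − 5| < 1/(49/4) = 4/49, so the radius of convergence is 4/49.
At w = 249/49: comparison with the harmonic series Σ 1/n shows the series diverges.
When w = 241/49, an alternating series whose terms decrease to 0 in absolute value, so it converges by the Leibniz criterion.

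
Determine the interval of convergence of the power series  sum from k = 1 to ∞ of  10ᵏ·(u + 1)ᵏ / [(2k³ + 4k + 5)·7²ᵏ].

[-59/10, 39/10]

By the ratio test, |a_{k+1}/a_k| = [(2k³ + 4k + 5)/(2(k+1)³ + 4(k+1) + 5)] · 10/49 → 10/49.
Thus R = 1/(10/49) = 49/10.
At u = 39/10: the series is dominated by a constant times Σ 1/k³, which converges (p = 3 > 1).
When u = -59/10, absolute convergence follows by limit comparison with Σ 1/k³.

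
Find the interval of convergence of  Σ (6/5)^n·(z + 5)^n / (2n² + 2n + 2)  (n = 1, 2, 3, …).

By the ratio test, |a_{n+1}/a_n| = [(2n² + 2n + 2)/(2(n+1)² + 2(n+1) + 2)] · 6/5 → 6/5.
Thus R = 1/(6/5) = 5/6.
Endpoint z = -25/6: absolute convergence follows by limit comparison with Σ 1/n².
Endpoint z = -35/6: the series is dominated by a constant times Σ 1/n², which converges (p = 2 > 1).

[-35/6, -25/6]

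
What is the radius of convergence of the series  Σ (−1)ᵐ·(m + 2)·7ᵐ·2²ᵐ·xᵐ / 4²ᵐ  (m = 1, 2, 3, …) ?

R = 4/7

Apply the ratio test: |a_{m+1}| / |a_m| = [((m+1) + 2)/(m + 2)] · 7·4/16, which tends to 7/4 as m → ∞.
Convergence for |x| · 7/4 < 1, i.e. |x| < 4/7. So R = 4/7.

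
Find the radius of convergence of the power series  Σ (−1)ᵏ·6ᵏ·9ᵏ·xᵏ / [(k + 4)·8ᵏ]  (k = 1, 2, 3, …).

Ratio test: |a_{k+1}/a_k| = [(k + 4)/((k+1) + 4)] · 6·9/8 → 27/4 as k → ∞.
Hence the series converges for |x| < 1/(27/4) = 4/27, so the radius of convergence is 4/27.

R = 4/27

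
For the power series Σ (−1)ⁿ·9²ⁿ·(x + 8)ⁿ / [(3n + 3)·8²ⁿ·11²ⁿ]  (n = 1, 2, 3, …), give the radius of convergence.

By the ratio test, |a_{n+1}/a_n| = [(3n + 3)/(3(n+1) + 3)] · 81/(64·121) → 81/7744.
Hence the series converges for |x + 8| < 1/(81/7744) = 7744/81, so the radius of convergence is 7744/81.

R = 7744/81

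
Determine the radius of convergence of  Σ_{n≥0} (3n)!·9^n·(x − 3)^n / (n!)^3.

R = 1/243

The ratio of consecutive coefficients is (3n+1)·(3n+2)·(3n+3)/(n+1)³ · 9 → 243.
Hence the series converges for |x − 3| < 1/(243) = 1/243, so the radius of convergence is 1/243.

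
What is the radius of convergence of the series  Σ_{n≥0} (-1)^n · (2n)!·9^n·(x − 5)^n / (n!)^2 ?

Ratio test: |a_{n+1}/a_n| = (2n+1)·(2n+2)/(n+1)² · 9 → 36 as n → ∞.
Hence the series converges for |x − 5| < 1/(36) = 1/36, so the radius of convergence is 1/36.

R = 1/36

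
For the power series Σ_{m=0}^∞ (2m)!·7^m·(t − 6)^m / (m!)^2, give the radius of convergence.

By the ratio test, |a_{m+1}/a_m| = (2m+1)·(2m+2)/(m+1)² · 7 → 28.
The series converges when 28 · |t − 6| < 1, giving R = 1/28.

R = 1/28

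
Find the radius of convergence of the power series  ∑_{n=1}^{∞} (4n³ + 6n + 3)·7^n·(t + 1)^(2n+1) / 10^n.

Ratio test: |a_{n+1}/a_n| = [(4(n+1)³ + 6(n+1) + 3)/(4n³ + 6n + 3)] · 7/10 → 7/10 as n → ∞.
Writing y = (t + 1)², the series in y has radius 10/7, so |t + 1| < √(10/7) and R = √70/7.

R = √70/7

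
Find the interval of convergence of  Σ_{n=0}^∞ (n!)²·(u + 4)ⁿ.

{-4}

Apply the ratio test: |a_{n+1}| / |a_n| = (n+1)², which tends to ∞ as n → ∞.
The ratio grows without bound, so the series diverges whenever (u + 4) ≠ 0; it converges only at u = -4. R = 0.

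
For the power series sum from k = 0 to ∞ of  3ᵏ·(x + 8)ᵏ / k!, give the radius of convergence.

R = ∞

Apply the ratio test: |a_{k+1}| / |a_k| = 3 · 1/(k+1), which tends to 0 as k → ∞.
Since the limit is 0 < 1 for every x, the series converges on all of ℝ and R = ∞.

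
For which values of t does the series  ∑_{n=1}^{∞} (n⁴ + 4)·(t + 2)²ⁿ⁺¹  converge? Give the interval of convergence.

(-3, -1)

By the ratio test, |a_{n+1}/a_n| = ((n+1)⁴ + 4)/(n⁴ + 4) → 1.
Successive powers of (t + 2) differ by 2, so the series converges when |t + 2|² · 1 < 1, i.e. |t + 2| < √(1) = 1. So R = 1.
At t = -1: the terms do not tend to 0, so the series diverges.
Check t = -3: the n-th term does not approach 0; divergence by the term test.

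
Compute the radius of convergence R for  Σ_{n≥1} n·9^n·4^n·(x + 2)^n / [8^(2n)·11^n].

R = 176/9

Apply the ratio test: |a_{n+1}| / |a_n| = [(n+1)/n] · 9·4/(64·11), which tends to 9/176 as n → ∞.
Thus R = 1/(9/176) = 176/9.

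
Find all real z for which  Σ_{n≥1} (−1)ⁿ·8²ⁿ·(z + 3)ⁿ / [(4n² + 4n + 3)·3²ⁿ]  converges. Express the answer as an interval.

[-201/64, -183/64]

The ratio of consecutive coefficients is [(4n² + 4n + 3)/(4(n+1)² + 4(n+1) + 3)] · 64/9 → 64/9.
The series converges when 64/9 · |z + 3| < 1, giving R = 9/64.
Check z = -183/64: the series is dominated by a constant times Σ 1/n², which converges (p = 2 > 1).
When z = -201/64, the series is dominated by a constant times Σ 1/n², which converges (p = 2 > 1).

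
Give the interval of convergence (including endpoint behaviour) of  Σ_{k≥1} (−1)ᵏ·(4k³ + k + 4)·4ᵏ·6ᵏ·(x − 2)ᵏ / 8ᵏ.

(5/3, 7/3)

By the ratio test, |a_{k+1}/a_k| = [(4(k+1)³ + (k+1) + 4)/(4k³ + k + 4)] · 4·6/8 → 3.
Convergence for |x − 2| · 3 < 1, i.e. |x − 2| < 1/3. So R = 1/3.
At x = 7/3: the terms have absolute value of order k³, which does not tend to 0, so the series diverges by the divergence test.
At x = 5/3: the terms do not tend to 0, so the series diverges.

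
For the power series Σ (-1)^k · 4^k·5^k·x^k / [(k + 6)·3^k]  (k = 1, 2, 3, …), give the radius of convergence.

The ratio of consecutive coefficients is [(k + 6)/((k+1) + 6)] · 4·5/3 → 20/3.
Thus R = 1/(20/3) = 3/20.

R = 3/20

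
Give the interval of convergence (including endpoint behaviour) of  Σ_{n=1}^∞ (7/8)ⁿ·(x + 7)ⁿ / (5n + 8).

[-57/7, -41/7)

Ratio test: |a_{n+1}/a_n| = [(5n + 8)/(5(n+1) + 8)] · 7/8 → 7/8 as n → ∞.
Thus R = 1/(7/8) = 8/7.
At x = -41/7: the terms are asymptotic to a nonzero constant times 1/n, so the series diverges by limit comparison with Σ 1/n.
Check x = -57/7: the terms alternate in sign and decrease monotonically to 0 in absolute value (size ~ c/n), so the alternating series test gives convergence.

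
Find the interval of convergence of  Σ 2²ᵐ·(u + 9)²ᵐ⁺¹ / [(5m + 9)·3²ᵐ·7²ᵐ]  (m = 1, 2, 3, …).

(-39/2, 3/2)

Apply the ratio test: |a_{m+1}| / |a_m| = [(5m + 9)/(5(m+1) + 9)] · 4/(9·49), which tends to 4/441 as m → ∞.
Writing y = (u + 9)², the series in y has radius 441/4, so |u + 9| < √(441/4) = 21/2 and R = 21/2.
At u = 3/2: the terms behave like c/m; limit comparison with the harmonic series gives divergence.
At u = -39/2: comparison with the harmonic series Σ 1/m shows the series diverges.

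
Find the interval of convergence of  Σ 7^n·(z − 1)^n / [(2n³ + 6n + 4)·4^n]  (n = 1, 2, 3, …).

[3/7, 11/7]

Ratio test: |a_{n+1}/a_n| = [(2n³ + 6n + 4)/(2(n+1)³ + 6(n+1) + 4)] · 7/4 → 7/4 as n → ∞.
Thus R = 1/(7/4) = 4/7.
Check z = 11/7: the terms are on the order of 1/n³, so the series converges absolutely by comparison with the p-series (p = 3 > 1).
Endpoint z = 3/7: the series is dominated by a constant times Σ 1/n³, which converges (p = 3 > 1).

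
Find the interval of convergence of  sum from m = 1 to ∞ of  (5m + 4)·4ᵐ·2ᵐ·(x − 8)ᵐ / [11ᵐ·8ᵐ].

(-3, 19)

Apply the ratio test: |a_{m+1}| / |a_m| = [(5(m+1) + 4)/(5m + 4)] · 4·2/(11·8), which tends to 1/11 as m → ∞.
The series converges when 1/11 · |x − 8| < 1, giving R = 11.
Check x = 19: the terms do not tend to 0, so the series diverges.
When x = -3, the m-th term does not approach 0; divergence by the term test.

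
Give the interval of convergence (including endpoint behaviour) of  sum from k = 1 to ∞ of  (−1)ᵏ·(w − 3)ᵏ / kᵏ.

(−∞, ∞)

By the Cauchy root test, |a_k|^(1/k) = 1/k → 0.
The limit is 0 for every w, so R = ∞.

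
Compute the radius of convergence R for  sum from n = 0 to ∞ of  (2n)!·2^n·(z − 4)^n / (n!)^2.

R = 1/8

The ratio of consecutive coefficients is (2n+1)·(2n+2)/(n+1)² · 2 → 8.
Hence the series converges for |z − 4| < 1/(8) = 1/8, so the radius of convergence is 1/8.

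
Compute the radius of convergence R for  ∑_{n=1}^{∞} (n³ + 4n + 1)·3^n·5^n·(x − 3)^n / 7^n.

By the ratio test, |a_{n+1}/a_n| = [((n+1)³ + 4(n+1) + 1)/(n³ + 4n + 1)] · 3·5/7 → 15/7.
Convergence for |x − 3| · 15/7 < 1, i.e. |x − 3| < 7/15. So R = 7/15.

R = 7/15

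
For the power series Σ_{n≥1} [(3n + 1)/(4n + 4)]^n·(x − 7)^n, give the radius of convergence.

By the Cauchy root test, |a_n|^(1/n) = (3n + 1)/(4n + 4) → 3/4.
Hence the series converges for |x − 7| < 1/(3/4) = 4/3, so the radius of convergence is 4/3.

R = 4/3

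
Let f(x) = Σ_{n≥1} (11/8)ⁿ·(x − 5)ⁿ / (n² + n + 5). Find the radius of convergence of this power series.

R = 8/11

Apply the ratio test: |a_{n+1}| / |a_n| = [(n² + n + 5)/((n+1)² + (n+1) + 5)] · 11/8, which tends to 11/8 as n → ∞.
The series converges when 11/8 · |x − 5| < 1, giving R = 8/11.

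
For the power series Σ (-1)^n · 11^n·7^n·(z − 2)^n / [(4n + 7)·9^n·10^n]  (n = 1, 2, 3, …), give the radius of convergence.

The ratio of consecutive coefficients is [(4n + 7)/(4(n+1) + 7)] · 11·7/(9·10) → 77/90.
Hence the series converges for |z − 2| < 1/(77/90) = 90/77, so the radius of convergence is 90/77.

R = 90/77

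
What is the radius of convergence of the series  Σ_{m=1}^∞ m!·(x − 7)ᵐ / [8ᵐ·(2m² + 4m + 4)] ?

R = 0

By the ratio test, |a_{m+1}/a_m| = (m+1) · 1/8 · (2m² + 4m + 4)/(2(m+1)² + 4(m+1) + 4) → ∞.
Since the ratio → ∞, the series diverges for every x ≠ 7, and R = 0.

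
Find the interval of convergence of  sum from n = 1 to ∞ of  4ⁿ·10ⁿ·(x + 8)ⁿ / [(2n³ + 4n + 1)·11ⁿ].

[-331/40, -309/40]

By the ratio test, |a_{n+1}/a_n| = [(2n³ + 4n + 1)/(2(n+1)³ + 4(n+1) + 1)] · 4·10/11 → 40/11.
Convergence for |x + 8| · 40/11 < 1, i.e. |x + 8| < 11/40. So R = 11/40.
Check x = -309/40: the series is dominated by a constant times Σ 1/n³, which converges (p = 3 > 1).
At x = -331/40: absolute convergence follows by limit comparison with Σ 1/n³.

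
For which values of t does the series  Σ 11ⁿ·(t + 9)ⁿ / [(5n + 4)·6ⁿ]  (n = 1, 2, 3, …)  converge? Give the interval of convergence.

By the ratio test, |a_{n+1}/a_n| = [(5n + 4)/(5(n+1) + 4)] · 11/6 → 11/6.
Convergence for |t + 9| · 11/6 < 1, i.e. |t + 9| < 6/11. So R = 6/11.
Endpoint t = -93/11: the terms are asymptotic to a nonzero constant times 1/n, so the series diverges by limit comparison with Σ 1/n.
Check t = -105/11: convergence follows from the alternating series test (terms decrease monotonically to 0).

[-105/11, -93/11)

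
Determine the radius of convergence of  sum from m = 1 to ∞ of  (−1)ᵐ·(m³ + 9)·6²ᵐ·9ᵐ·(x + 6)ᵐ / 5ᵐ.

The ratio of consecutive coefficients is [((m+1)³ + 9)/(m³ + 9)] · 36·9/5 → 324/5.
Convergence for |x + 6| · 324/5 < 1, i.e. |x + 6| < 5/324. So R = 5/324.

R = 5/324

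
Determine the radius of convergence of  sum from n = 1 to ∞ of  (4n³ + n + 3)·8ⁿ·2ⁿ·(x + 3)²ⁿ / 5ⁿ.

Apply the ratio test: |a_{n+1}| / |a_n| = [(4(n+1)³ + (n+1) + 3)/(4n³ + n + 3)] · 8·2/5, which tends to 16/5 as n → ∞.
Successive powers of (x + 3) differ by 2, so the series converges when |x + 3|² · 16/5 < 1, i.e. |x + 3| < √(5/16). So R = √5/4.

R = √5/4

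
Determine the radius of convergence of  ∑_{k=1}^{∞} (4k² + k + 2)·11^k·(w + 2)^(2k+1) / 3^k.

Ratio test: |a_{k+1}/a_k| = [(4(k+1)² + (k+1) + 2)/(4k² + k + 2)] · 11/3 → 11/3 as k → ∞.
Writing y = (w + 2)², the series in y has radius 3/11, so |w + 2| < √(3/11) and R = √33/11.

R = √33/11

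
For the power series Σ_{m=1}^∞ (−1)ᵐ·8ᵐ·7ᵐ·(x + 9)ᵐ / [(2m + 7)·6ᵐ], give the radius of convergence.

Apply the ratio test: |a_{m+1}| / |a_m| = [(2m + 7)/(2(m+1) + 7)] · 8·7/6, which tends to 28/3 as m → ∞.
Thus R = 1/(28/3) = 3/28.

R = 3/28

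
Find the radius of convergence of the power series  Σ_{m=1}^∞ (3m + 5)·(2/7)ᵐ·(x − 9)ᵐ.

By the ratio test, |a_{m+1}/a_m| = [(3(m+1) + 5)/(3m + 5)] · 2/7 → 2/7.
Thus R = 1/(2/7) = 7/2.

R = 7/2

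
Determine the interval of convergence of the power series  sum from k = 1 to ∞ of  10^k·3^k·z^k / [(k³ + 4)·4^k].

[-2/15, 2/15]

Ratio test: |a_{k+1}/a_k| = [(k³ + 4)/((k+1)³ + 4)] · 10·3/4 → 15/2 as k → ∞.
Convergence for |z| · 15/2 < 1, i.e. |z| < 2/15. So R = 2/15.
Endpoint z = 2/15: the terms are on the order of 1/k³, so the series converges absolutely by comparison with the p-series (p = 3 > 1).
Check z = -2/15: the series is dominated by a constant times Σ 1/k³, which converges (p = 3 > 1).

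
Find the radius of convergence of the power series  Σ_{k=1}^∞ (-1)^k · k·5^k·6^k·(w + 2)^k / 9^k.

Ratio test: |a_{k+1}/a_k| = [(k+1)/k] · 5·6/9 → 10/3 as k → ∞.
Convergence for |w + 2| · 10/3 < 1, i.e. |w + 2| < 3/10. So R = 3/10.

R = 3/10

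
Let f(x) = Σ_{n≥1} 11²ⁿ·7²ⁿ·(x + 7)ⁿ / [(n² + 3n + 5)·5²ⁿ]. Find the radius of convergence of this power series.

R = 25/5929

By the ratio test, |a_{n+1}/a_n| = [(n² + 3n + 5)/((n+1)² + 3(n+1) + 5)] · 121·49/25 → 5929/25.
The series converges when 5929/25 · |x + 7| < 1, giving R = 25/5929.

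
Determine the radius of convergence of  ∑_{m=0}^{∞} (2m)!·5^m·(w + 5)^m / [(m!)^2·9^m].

Ratio test: |a_{m+1}/a_m| = (2m+1)·(2m+2)/(m+1)² · 5/9 → 20/9 as m → ∞.
Hence the series converges for |w + 5| < 1/(20/9) = 9/20, so the radius of convergence is 9/20.

R = 9/20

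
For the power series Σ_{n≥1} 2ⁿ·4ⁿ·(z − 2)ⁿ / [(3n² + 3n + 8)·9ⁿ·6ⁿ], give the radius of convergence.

Ratio test: |a_{n+1}/a_n| = [(3n² + 3n + 8)/(3(n+1)² + 3(n+1) + 8)] · 2·4/(9·6) → 4/27 as n → ∞.
Convergence for |z − 2| · 4/27 < 1, i.e. |z − 2| < 27/4. So R = 27/4.

R = 27/4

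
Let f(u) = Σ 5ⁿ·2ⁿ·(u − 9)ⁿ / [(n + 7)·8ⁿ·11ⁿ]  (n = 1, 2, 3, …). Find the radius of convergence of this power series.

By the ratio test, |a_{n+1}/a_n| = [(n + 7)/((n+1) + 7)] · 5·2/(8·11) → 5/44.
Thus R = 1/(5/44) = 44/5.

R = 44/5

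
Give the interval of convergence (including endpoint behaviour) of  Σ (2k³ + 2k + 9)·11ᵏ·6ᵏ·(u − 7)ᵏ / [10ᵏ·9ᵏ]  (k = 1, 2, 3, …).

(62/11, 92/11)

By the ratio test, |a_{k+1}/a_k| = [(2(k+1)³ + 2(k+1) + 9)/(2k³ + 2k + 9)] · 11·6/(10·9) → 11/15.
Hence the series converges for |u − 7| < 1/(11/15) = 15/11, so the radius of convergence is 15/11.
Check u = 92/11: the terms do not tend to 0, so the series diverges.
Check u = 62/11: the terms do not tend to 0, so the series diverges.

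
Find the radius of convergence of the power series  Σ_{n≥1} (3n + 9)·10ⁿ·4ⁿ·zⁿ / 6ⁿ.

The ratio of consecutive coefficients is [(3(n+1) + 9)/(3n + 9)] · 10·4/6 → 20/3.
Thus R = 1/(20/3) = 3/20.

R = 3/20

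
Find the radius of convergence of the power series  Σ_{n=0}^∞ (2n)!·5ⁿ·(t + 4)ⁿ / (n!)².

R = 1/20

Ratio test: |a_{n+1}/a_n| = (2n+1)·(2n+2)/(n+1)² · 5 → 20 as n → ∞.
Convergence for |t + 4| · 20 < 1, i.e. |t + 4| < 1/20. So R = 1/20.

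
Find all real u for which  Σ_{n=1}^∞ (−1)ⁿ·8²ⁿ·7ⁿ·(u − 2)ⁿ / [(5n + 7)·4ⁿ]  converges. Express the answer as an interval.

By the ratio test, |a_{n+1}/a_n| = [(5n + 7)/(5(n+1) + 7)] · 64·7/4 → 112.
The series converges when 112 · |u − 2| < 1, giving R = 1/112.
Check u = 225/112: the terms alternate in sign and decrease monotonically to 0 in absolute value (size ~ c/n), so the alternating series test gives convergence.
Endpoint u = 223/112: the terms are asymptotic to a nonzero constant times 1/n, so the series diverges by limit comparison with Σ 1/n.

(223/112, 225/112]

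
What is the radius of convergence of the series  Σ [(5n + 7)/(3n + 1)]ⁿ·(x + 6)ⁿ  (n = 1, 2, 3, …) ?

By the Cauchy root test, |a_n|^(1/n) = (5n + 7)/(3n + 1) → 5/3.
Convergence for |x + 6| · 5/3 < 1, i.e. |x + 6| < 3/5. So R = 3/5.

R = 3/5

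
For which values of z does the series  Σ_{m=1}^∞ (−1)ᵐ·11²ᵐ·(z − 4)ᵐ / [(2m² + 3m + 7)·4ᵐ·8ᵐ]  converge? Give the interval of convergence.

Ratio test: |a_{m+1}/a_m| = [(2m² + 3m + 7)/(2(m+1)² + 3(m+1) + 7)] · 121/(4·8) → 121/32 as m → ∞.
The series converges when 121/32 · |z − 4| < 1, giving R = 32/121.
When z = 516/121, the terms are on the order of 1/m², so the series converges absolutely by comparison with the p-series (p = 2 > 1).
Check z = 452/121: the terms are on the order of 1/m², so the series converges absolutely by comparison with the p-series (p = 2 > 1).

[452/121, 516/121]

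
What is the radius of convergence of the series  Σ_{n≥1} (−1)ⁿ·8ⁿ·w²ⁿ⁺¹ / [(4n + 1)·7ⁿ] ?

R = √14/4

By the ratio test, |a_{n+1}/a_n| = [(4n + 1)/(4(n+1) + 1)] · 8/7 → 8/7.
Writing y = w², the series in y has radius 7/8, so |w| < √(7/8) and R = √14/4.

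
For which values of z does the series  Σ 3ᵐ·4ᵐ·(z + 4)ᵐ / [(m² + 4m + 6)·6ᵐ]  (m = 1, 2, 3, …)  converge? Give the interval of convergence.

[-9/2, -7/2]

The ratio of consecutive coefficients is [(m² + 4m + 6)/((m+1)² + 4(m+1) + 6)] · 3·4/6 → 2.
Thus R = 1/(2) = 1/2.
When z = -7/2, absolute convergence follows by limit comparison with Σ 1/m².
Check z = -9/2: the terms are on the order of 1/m², so the series converges absolutely by comparison with the p-series (p = 2 > 1).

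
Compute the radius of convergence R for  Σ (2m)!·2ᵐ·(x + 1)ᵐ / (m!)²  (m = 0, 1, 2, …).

R = 1/8

The ratio of consecutive coefficients is (2m+1)·(2m+2)/(m+1)² · 2 → 8.
Hence the series converges for |x + 1| < 1/(8) = 1/8, so the radius of convergence is 1/8.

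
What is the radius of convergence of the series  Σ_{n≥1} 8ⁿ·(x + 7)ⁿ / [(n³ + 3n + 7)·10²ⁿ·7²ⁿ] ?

By the ratio test, |a_{n+1}/a_n| = [(n³ + 3n + 7)/((n+1)³ + 3(n+1) + 7)] · 8/(100·49) → 2/1225.
Hence the series converges for |x + 7| < 1/(2/1225) = 1225/2, so the radius of convergence is 1225/2.

R = 1225/2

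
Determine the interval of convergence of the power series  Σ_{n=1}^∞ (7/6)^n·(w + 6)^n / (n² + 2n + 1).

[-48/7, -36/7]

By the ratio test, |a_{n+1}/a_n| = [(n² + 2n + 1)/((n+1)² + 2(n+1) + 1)] · 7/6 → 7/6.
Thus R = 1/(7/6) = 6/7.
At w = -36/7: absolute convergence follows by limit comparison with Σ 1/n².
Check w = -48/7: absolute convergence follows by limit comparison with Σ 1/n².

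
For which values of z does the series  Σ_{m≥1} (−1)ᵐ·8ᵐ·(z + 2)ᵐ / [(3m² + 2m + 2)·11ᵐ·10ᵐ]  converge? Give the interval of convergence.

[-63/4, 47/4]

Apply the ratio test: |a_{m+1}| / |a_m| = [(3m² + 2m + 2)/(3(m+1)² + 2(m+1) + 2)] · 8/(11·10), which tends to 4/55 as m → ∞.
Convergence for |z + 2| · 4/55 < 1, i.e. |z + 2| < 55/4. So R = 55/4.
At z = 47/4: the series is dominated by a constant times Σ 1/m², which converges (p = 2 > 1).
Check z = -63/4: absolute convergence follows by limit comparison with Σ 1/m².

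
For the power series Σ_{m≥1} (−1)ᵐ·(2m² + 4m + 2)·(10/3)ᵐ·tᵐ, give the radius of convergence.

By the ratio test, |a_{m+1}/a_m| = [(2(m+1)² + 4(m+1) + 2)/(2m² + 4m + 2)] · 10/3 → 10/3.
Convergence for |t| · 10/3 < 1, i.e. |t| < 3/10. So R = 3/10.

R = 3/10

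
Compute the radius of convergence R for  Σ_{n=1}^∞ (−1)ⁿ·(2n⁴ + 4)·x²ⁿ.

R = 1

The ratio of consecutive coefficients is (2(n+1)⁴ + 4)/(2n⁴ + 4) → 1.
Successive powers of x differ by 2, so the series converges when |x|² · 1 < 1, i.e. |x| < √(1) = 1. So R = 1.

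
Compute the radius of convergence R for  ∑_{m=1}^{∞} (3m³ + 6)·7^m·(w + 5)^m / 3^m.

By the ratio test, |a_{m+1}/a_m| = [(3(m+1)³ + 6)/(3m³ + 6)] · 7/3 → 7/3.
Thus R = 1/(7/3) = 3/7.

R = 3/7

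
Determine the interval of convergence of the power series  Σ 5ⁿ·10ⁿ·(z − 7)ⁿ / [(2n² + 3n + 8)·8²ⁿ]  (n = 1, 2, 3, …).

[143/25, 207/25]

The ratio of consecutive coefficients is [(2n² + 3n + 8)/(2(n+1)² + 3(n+1) + 8)] · 5·10/64 → 25/32.
Hence the series converges for |z − 7| < 1/(25/32) = 32/25, so the radius of convergence is 32/25.
When z = 207/25, the series is dominated by a constant times Σ 1/n², which converges (p = 2 > 1).
At z = 143/25: the series is dominated by a constant times Σ 1/n², which converges (p = 2 > 1).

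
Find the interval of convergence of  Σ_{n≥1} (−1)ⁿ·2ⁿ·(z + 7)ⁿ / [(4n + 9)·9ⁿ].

Apply the ratio test: |a_{n+1}| / |a_n| = [(4n + 9)/(4(n+1) + 9)] · 2/9, which tends to 2/9 as n → ∞.
The series converges when 2/9 · |z + 7| < 1, giving R = 9/2.
When z = -5/2, an alternating series whose terms decrease to 0 in absolute value, so it converges by the Leibniz criterion.
At z = -23/2: the terms are asymptotic to a nonzero constant times 1/n, so the series diverges by limit comparison with Σ 1/n.

(-23/2, -5/2]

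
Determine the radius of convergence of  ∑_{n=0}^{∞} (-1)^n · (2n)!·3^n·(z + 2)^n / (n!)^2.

The ratio of consecutive coefficients is (2n+1)·(2n+2)/(n+1)² · 3 → 12.
Convergence for |z + 2| · 12 < 1, i.e. |z + 2| < 1/12. So R = 1/12.

R = 1/12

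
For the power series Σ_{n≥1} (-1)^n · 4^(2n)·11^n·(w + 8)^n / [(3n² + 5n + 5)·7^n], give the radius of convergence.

The ratio of consecutive coefficients is [(3n² + 5n + 5)/(3(n+1)² + 5(n+1) + 5)] · 16·11/7 → 176/7.
Thus R = 1/(176/7) = 7/176.

R = 7/176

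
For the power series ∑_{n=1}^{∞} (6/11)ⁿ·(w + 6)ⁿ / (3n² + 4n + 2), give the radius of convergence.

Apply the ratio test: |a_{n+1}| / |a_n| = [(3n² + 4n + 2)/(3(n+1)² + 4(n+1) + 2)] · 6/11, which tends to 6/11 as n → ∞.
Hence the series converges for |w + 6| < 1/(6/11) = 11/6, so the radius of convergence is 11/6.

R = 11/6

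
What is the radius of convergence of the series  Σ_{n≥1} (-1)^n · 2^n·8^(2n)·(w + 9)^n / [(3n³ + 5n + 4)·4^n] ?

Apply the ratio test: |a_{n+1}| / |a_n| = [(3n³ + 5n + 4)/(3(n+1)³ + 5(n+1) + 4)] · 2·64/4, which tends to 32 as n → ∞.
Convergence for |w + 9| · 32 < 1, i.e. |w + 9| < 1/32. So R = 1/32.

R = 1/32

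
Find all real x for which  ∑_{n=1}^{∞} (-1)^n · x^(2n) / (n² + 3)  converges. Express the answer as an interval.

By the ratio test, |a_{n+1}/a_n| = (n² + 3)/((n+1)² + 3) → 1.
Since the exponent of x increases by 2 each term, convergence requires |x|² < 1, hence R = 1.
Check x = 1: the series is dominated by a constant times Σ 1/n², which converges (p = 2 > 1).
At x = -1: the series is dominated by a constant times Σ 1/n², which converges (p = 2 > 1).

[-1, 1]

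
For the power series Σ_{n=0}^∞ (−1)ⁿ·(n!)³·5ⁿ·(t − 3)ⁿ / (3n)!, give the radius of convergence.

The ratio of consecutive coefficients is (n+1)³/[(3n+1)·(3n+2)·(3n+3)] · 5 → 5/27.
Convergence for |t − 3| · 5/27 < 1, i.e. |t − 3| < 27/5. So R = 27/5.

R = 27/5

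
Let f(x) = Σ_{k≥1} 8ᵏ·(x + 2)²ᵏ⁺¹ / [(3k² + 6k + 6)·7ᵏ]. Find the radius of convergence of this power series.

Ratio test: |a_{k+1}/a_k| = [(3k² + 6k + 6)/(3(k+1)² + 6(k+1) + 6)] · 8/7 → 8/7 as k → ∞.
Writing y = (x + 2)², the series in y has radius 7/8, so |x + 2| < √(7/8) and R = √14/4.

R = √14/4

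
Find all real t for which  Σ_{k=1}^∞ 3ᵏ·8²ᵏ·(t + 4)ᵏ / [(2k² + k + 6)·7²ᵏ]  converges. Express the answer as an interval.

By the ratio test, |a_{k+1}/a_k| = [(2k² + k + 6)/(2(k+1)² + (k+1) + 6)] · 3·64/49 → 192/49.
Hence the series converges for |t + 4| < 1/(192/49) = 49/192, so the radius of convergence is 49/192.
Check t = -719/192: the terms are on the order of 1/k², so the series converges absolutely by comparison with the p-series (p = 2 > 1).
Endpoint t = -817/192: the terms are on the order of 1/k², so the series converges absolutely by comparison with the p-series (p = 2 > 1).

[-817/192, -719/192]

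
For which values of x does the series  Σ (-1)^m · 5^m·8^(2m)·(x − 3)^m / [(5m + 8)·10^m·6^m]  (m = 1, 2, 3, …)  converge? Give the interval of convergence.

(45/16, 51/16]

The ratio of consecutive coefficients is [(5m + 8)/(5(m+1) + 8)] · 5·64/(10·6) → 16/3.
Thus R = 1/(16/3) = 3/16.
At x = 51/16: an alternating series whose terms decrease to 0 in absolute value, so it converges by the Leibniz criterion.
When x = 45/16, comparison with the harmonic series Σ 1/m shows the series diverges.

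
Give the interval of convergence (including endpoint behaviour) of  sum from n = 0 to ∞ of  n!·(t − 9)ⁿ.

{9}

By the ratio test, |a_{n+1}/a_n| = (n+1) → ∞.
The ratio grows without bound, so the series diverges whenever (t − 9) ≠ 0; it converges only at t = 9. R = 0.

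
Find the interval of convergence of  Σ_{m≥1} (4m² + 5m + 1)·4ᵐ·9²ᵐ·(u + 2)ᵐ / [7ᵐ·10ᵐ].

By the ratio test, |a_{m+1}/a_m| = [(4(m+1)² + 5(m+1) + 1)/(4m² + 5m + 1)] · 4·81/(7·10) → 162/35.
The series converges when 162/35 · |u + 2| < 1, giving R = 35/162.
Check u = -289/162: the terms have absolute value of order m², which does not tend to 0, so the series diverges by the divergence test.
Check u = -359/162: the m-th term does not approach 0; divergence by the term test.

(-359/162, -289/162)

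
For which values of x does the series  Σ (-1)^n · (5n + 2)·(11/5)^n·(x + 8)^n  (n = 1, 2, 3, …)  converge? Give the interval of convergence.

Apply the ratio test: |a_{n+1}| / |a_n| = [(5(n+1) + 2)/(5n + 2)] · 11/5, which tends to 11/5 as n → ∞.
Convergence for |x + 8| · 11/5 < 1, i.e. |x + 8| < 5/11. So R = 5/11.
Endpoint x = -83/11: the n-th term does not approach 0; divergence by the term test.
At x = -93/11: the n-th term does not approach 0; divergence by the term test.

(-93/11, -83/11)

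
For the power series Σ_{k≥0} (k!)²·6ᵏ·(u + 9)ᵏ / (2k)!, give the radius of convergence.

R = 2/3

Ratio test: |a_{k+1}/a_k| = (k+1)²/[(2k+1)·(2k+2)] · 6 → 3/2 as k → ∞.
The series converges when 3/2 · |u + 9| < 1, giving R = 2/3.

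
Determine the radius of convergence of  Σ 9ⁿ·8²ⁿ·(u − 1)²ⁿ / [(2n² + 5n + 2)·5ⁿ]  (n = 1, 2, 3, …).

Apply the ratio test: |a_{n+1}| / |a_n| = [(2n² + 5n + 2)/(2(n+1)² + 5(n+1) + 2)] · 9·64/5, which tends to 576/5 as n → ∞.
Since the exponent of (u − 1) increases by 2 each term, convergence requires |u − 1|² < 5/576, hence R = √5/24.

R = √5/24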